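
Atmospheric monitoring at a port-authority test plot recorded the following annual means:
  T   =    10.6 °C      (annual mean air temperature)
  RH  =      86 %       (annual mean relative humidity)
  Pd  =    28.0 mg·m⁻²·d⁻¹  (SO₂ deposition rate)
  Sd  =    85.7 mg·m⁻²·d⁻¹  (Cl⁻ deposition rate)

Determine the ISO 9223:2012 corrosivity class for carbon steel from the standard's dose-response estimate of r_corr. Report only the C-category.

carbon steel: T>10 °C ⇒ hinge -0.054·(10.6−10) = -0.0324
  Pd branch = 1.77·Pd^0.52·e^(0.02·RH+f) = 54.13 μm/a
  Sd branch = 0.102·Sd^0.62·e^(0.033·RH+0.04·T) = 42.05 μm/a
  r_corr = 54.13 + 42.05 = 96.17 μm/a
Category bounds: 80…200 μm/a bracket r_corr ⇒ C5

C5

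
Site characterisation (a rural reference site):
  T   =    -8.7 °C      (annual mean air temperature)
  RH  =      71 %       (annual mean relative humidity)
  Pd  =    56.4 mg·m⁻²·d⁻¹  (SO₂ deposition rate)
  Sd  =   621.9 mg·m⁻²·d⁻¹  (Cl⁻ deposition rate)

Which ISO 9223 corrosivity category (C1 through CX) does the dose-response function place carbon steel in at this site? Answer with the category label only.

carbon steel: temperature factor f = +0.150·(-18.7) = -2.8050
  SO₂ term: 1.77·56.4^0.52·exp(0.02·71-2.8050) = 3.607
  Cl⁻ term: 0.102·621.9^0.62·exp(0.033·71+0.04·-8.7) = 40.47
  r_corr = 3.607 + 40.47 = 44.08 μm/a
Category bounds: 25…50 μm/a bracket r_corr ⇒ C3

C3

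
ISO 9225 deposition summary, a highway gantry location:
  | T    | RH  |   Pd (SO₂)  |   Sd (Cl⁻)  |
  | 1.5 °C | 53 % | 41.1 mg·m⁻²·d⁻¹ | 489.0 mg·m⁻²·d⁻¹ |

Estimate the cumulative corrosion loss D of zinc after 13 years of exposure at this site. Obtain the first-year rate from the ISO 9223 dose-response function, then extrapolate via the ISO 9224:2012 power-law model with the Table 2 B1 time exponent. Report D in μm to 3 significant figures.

D(13) = 12.8 μm

zinc: T≤10 °C ⇒ hinge +0.038·(1.5−10) = -0.3230
  Pd branch = 0.0129·Pd^0.44·e^(0.046·RH+f) = 0.5485 μm/a
  Sd branch = 0.0175·Sd^0.57·e^(0.008·RH+0.085·T) = 1.036 μm/a
  sum: 0.5485 + 1.036 → r_corr = 1.585 μm/a
Power-law: D(13) = r_corr · 13^0.813
  D(13) = 1.585 × 13^0.813 = 1.585 × 8.047 = 12.75 μm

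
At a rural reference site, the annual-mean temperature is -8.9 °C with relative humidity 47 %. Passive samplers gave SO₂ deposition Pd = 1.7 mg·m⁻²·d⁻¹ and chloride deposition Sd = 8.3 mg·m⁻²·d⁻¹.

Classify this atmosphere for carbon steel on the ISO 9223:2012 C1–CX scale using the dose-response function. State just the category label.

carbon steel: T≤10 °C ⇒ hinge +0.150·(-8.9−10) = -2.8350
  SO₂ term: 1.77·1.7^0.52·exp(0.02·47-2.8350) = 0.3506
  Sd branch = 0.102·Sd^0.62·e^(0.033·RH+0.04·T) = 1.251 μm/a
  r_corr = 0.3506 + 1.251 = 1.602 μm/a
1.6 μm/a falls in (1.3, 25] for carbon steel → category C2

C2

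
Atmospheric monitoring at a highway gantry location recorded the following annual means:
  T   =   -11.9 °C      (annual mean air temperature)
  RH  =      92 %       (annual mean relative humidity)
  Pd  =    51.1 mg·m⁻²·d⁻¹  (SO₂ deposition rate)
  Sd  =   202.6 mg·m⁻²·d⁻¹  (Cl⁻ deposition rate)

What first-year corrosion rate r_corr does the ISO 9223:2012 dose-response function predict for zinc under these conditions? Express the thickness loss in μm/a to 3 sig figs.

r_corr = 2.46 μm/a

zinc: f(T) = +0.038·(T−10) [T≤10 °C] = -0.8322
  sulphur-dioxide contribution → 2.182 μm/a
  chloride contribution → 0.2743 μm/a
  total first-year rate 2.456 μm/a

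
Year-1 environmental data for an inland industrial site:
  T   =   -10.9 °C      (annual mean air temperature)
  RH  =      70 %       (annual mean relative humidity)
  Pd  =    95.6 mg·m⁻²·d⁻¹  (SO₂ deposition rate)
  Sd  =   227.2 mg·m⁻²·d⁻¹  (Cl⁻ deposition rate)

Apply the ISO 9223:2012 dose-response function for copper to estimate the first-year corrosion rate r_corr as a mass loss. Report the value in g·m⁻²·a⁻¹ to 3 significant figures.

r_corr = 3.59 g·m⁻²·a⁻¹

copper: T≤10 °C ⇒ hinge +0.126·(-10.9−10) = -2.6334
  SO₂ term: 0.0053·95.6^0.26·exp(0.059·70-2.6334) = 0.07747
  Cl⁻ term: 0.01025·227.2^0.27·exp(0.036·70+0.049·-10.9) = 0.3232
  r_corr = 0.07747 + 0.3232 = 0.4006 μm/a
Convert to mass loss: 0.4006 μm/a × 8.96 g/cm³ = 3.59 g·m⁻²·a⁻¹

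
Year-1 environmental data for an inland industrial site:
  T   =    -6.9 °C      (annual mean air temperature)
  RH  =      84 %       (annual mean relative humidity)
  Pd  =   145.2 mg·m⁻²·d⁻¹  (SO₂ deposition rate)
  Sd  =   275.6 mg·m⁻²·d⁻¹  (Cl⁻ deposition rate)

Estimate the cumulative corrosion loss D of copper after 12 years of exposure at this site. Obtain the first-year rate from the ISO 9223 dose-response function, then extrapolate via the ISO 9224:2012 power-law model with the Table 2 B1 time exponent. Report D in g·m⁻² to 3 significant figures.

copper: f(T) = +0.126·(T−10) [T≤10 °C] = -2.1294
  sulphur-dioxide contribution → 0.3266 μm/a
  chloride contribution → 0.6856 μm/a
  ⇒ r_corr(copper) = 1.012 μm/a
Long-term exponent b (ISO 9224 Table 2, B1) = 0.667
  D(12) = 1.012 × 12^0.667 = 1.012 × 5.246 = 5.31 μm
  Mass loss = 5.31 μm × 8.96 g/cm³ = 47.57 g·m⁻²

D(12) = 47.6 g·m⁻²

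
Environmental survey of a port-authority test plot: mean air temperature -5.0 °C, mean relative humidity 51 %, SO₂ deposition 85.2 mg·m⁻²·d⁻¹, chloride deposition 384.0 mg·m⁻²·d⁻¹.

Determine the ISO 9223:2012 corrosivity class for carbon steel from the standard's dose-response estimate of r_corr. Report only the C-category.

carbon steel: T≤10 °C ⇒ hinge +0.150·(-5.0−10) = -2.2500
  sulphur-dioxide contribution → 5.219 μm/a
  chloride contribution → 17.99 μm/a
  ⇒ r_corr(carbon steel) = 23.21 μm/a
Category bounds: 1.3…25 μm/a bracket r_corr ⇒ C2

C2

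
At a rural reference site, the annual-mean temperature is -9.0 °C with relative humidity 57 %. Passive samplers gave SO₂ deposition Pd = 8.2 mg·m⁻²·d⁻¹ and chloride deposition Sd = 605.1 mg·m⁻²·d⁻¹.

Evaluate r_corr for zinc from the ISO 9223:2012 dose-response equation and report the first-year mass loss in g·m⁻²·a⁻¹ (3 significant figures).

zinc: T≤10 °C ⇒ hinge +0.038·(-9.0−10) = -0.7220
  Pd branch = 0.0129·Pd^0.44·e^(0.046·RH+f) = 0.2177 μm/a
  Sd branch = 0.0175·Sd^0.57·e^(0.008·RH+0.085·T) = 0.4949 μm/a
  r_corr = 0.2177 + 0.4949 = 0.7125 μm/a
Convert to mass loss: 0.7125 μm/a × 7.14 g/cm³ = 5.088 g·m⁻²·a⁻¹

r_corr = 5.09 g·m⁻²·a⁻¹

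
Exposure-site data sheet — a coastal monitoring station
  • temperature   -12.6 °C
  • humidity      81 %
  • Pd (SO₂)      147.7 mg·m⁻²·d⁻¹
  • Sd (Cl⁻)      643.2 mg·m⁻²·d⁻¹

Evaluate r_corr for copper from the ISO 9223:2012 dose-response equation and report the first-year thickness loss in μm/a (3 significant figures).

copper: f(T) = +0.126·(T−10) [T≤10 °C] = -2.8476
  sulphur-dioxide contribution → 0.134 μm/a
  chloride contribution → 0.5851 μm/a
  total first-year rate 0.7191 μm/a

r_corr = 0.719 μm/a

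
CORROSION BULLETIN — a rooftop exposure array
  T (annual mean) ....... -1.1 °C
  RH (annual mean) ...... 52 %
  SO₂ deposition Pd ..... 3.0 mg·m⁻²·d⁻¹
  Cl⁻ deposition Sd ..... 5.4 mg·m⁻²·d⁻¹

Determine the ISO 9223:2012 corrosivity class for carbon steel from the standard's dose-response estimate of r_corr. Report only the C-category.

carbon steel: f(T) = +0.150·(T−10) [T≤10 °C] = -1.6650
  sulphur-dioxide contribution → 1.677 μm/a
  chloride contribution → 1.545 μm/a
  ⇒ r_corr(carbon steel) = 3.222 μm/a
Category bounds: 1.3…25 μm/a bracket r_corr ⇒ C2

C2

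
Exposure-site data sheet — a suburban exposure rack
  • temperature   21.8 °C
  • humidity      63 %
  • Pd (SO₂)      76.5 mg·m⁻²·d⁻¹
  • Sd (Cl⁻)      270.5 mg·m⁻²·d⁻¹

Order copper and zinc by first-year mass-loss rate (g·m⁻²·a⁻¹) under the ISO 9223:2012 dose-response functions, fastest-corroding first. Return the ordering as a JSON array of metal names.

["zinc", "copper"]

copper: f(T) = -0.080·(T−10) [T>10 °C] = -0.9440
  Pd branch = 0.0053·Pd^0.26·e^(0.059·RH+f) = 0.262 μm/a
  Sd branch = 0.01025·Sd^0.27·e^(0.036·RH+0.049·T) = 1.307 μm/a
  sum: 0.262 + 1.307 → r_corr = 1.569 μm/a
  mass loss = 1.569 μm/a × 8.96 g/cm³ = 14.06 g·m⁻²·a⁻¹
zinc: T>10 °C ⇒ hinge -0.071·(21.8−10) = -0.8378
  SO₂ term: 0.0129·76.5^0.44·exp(0.046·63-0.8378) = 0.6825
  Cl⁻ term: 0.0175·270.5^0.57·exp(0.008·63+0.085·21.8) = 4.498
  sum: 0.6825 + 4.498 → r_corr = 5.18 μm/a
  mass loss = 5.18 μm/a × 7.14 g/cm³ = 36.99 g·m⁻²·a⁻¹
Ordering by g·m⁻²·a⁻¹: zinc (37) > copper (14.1)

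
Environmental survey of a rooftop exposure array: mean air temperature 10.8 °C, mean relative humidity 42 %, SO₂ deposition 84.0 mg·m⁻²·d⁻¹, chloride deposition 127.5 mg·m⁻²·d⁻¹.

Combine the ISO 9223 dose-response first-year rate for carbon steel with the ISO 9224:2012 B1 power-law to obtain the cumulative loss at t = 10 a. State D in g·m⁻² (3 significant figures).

carbon steel: f(T) = -0.054·(T−10) [T>10 °C] = -0.0432
  sulphur-dioxide contribution → 39.32 μm/a
  chloride contribution → 12.69 μm/a
  ⇒ r_corr(carbon steel) = 52.02 μm/a
Power-law: D(10) = r_corr · 10^0.523
  D(10) = 52.02 × 10^0.523 = 52.02 × 3.334 = 173.4 μm
  Mass loss = 173.4 μm × 7.85 g/cm³ = 1361 g·m⁻²

D(10) = 1.36e+03 g·m⁻²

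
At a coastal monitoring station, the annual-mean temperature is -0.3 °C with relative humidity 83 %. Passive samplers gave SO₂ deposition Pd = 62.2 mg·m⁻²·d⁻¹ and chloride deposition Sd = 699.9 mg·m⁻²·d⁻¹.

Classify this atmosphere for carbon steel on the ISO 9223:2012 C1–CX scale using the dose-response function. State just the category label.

carbon steel: temperature factor f = +0.150·(-10.3) = -1.5450
  Pd branch = 1.77·Pd^0.52·e^(0.02·RH+f) = 17.01 μm/a
  Sd branch = 0.102·Sd^0.62·e^(0.033·RH+0.04·T) = 90.54 μm/a
  r_corr = 17.01 + 90.54 = 107.6 μm/a
Category bounds: 80…200 μm/a bracket r_corr ⇒ C5

C5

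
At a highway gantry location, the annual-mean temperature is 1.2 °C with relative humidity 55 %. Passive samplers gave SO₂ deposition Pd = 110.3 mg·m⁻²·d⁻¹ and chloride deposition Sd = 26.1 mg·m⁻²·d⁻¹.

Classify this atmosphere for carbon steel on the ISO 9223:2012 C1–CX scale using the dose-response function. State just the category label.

C2

carbon steel: T≤10 °C ⇒ hinge +0.150·(1.2−10) = -1.3200
  SO₂ term: 1.77·110.3^0.52·exp(0.02·55-1.3200) = 16.39
  Cl⁻ term: 0.102·26.1^0.62·exp(0.033·55+0.04·1.2) = 4.966
  sum: 16.39 + 4.966 → r_corr = 21.36 μm/a
ISO 9223 Table 2 (carbon steel): 1.3 < 21.4 ≤ 25 μm/a ⇒ C2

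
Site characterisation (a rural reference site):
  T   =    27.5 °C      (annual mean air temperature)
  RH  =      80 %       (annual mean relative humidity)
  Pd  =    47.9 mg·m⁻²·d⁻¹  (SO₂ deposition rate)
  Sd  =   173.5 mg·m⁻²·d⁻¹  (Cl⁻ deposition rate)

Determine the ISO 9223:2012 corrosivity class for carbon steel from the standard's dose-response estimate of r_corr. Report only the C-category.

carbon steel: temperature factor f = -0.054·(17.5) = -0.9450
  Pd branch = 1.77·Pd^0.52·e^(0.02·RH+f) = 25.48 μm/a
  Cl⁻ term: 0.102·173.5^0.62·exp(0.033·80+0.04·27.5) = 105
  sum: 25.48 + 105 → r_corr = 130.5 μm/a
Category bounds: 80…200 μm/a bracket r_corr ⇒ C5

C5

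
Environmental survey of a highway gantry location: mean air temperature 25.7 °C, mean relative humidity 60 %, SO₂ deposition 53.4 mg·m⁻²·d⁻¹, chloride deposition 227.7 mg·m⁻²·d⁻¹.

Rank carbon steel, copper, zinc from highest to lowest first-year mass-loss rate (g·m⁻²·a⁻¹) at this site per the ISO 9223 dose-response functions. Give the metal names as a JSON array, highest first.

["carbon steel", "zinc", "copper"]

carbon steel: T>10 °C ⇒ hinge -0.054·(25.7−10) = -0.8478
  Pd branch = 1.77·Pd^0.52·e^(0.02·RH+f) = 19.92 μm/a
  Cl⁻ term: 0.102·227.7^0.62·exp(0.033·60+0.04·25.7) = 59.78
  sum: 19.92 + 59.78 → r_corr = 79.69 μm/a
  mass loss = 79.69 μm/a × 7.85 g/cm³ = 625.6 g·m⁻²·a⁻¹
copper: f(T) = -0.080·(T−10) [T>10 °C] = -1.2560
  Pd branch = 0.0053·Pd^0.26·e^(0.059·RH+f) = 0.1463 μm/a
  Cl⁻ term: 0.01025·227.7^0.27·exp(0.036·60+0.049·25.7) = 1.356
  r_corr = 0.1463 + 1.356 = 1.502 μm/a
  mass loss = 1.502 μm/a × 8.96 g/cm³ = 13.46 g·m⁻²·a⁻¹
zinc: T>10 °C ⇒ hinge -0.071·(25.7−10) = -1.1147
  Pd branch = 0.0129·Pd^0.44·e^(0.046·RH+f) = 0.3848 μm/a
  Cl⁻ term: 0.0175·227.7^0.57·exp(0.008·60+0.085·25.7) = 5.545
  sum: 0.3848 + 5.545 → r_corr = 5.93 μm/a
  mass loss = 5.93 μm/a × 7.14 g/cm³ = 42.34 g·m⁻²·a⁻¹
Ordering by g·m⁻²·a⁻¹: carbon steel (626) > zinc (42.3) > copper (13.5)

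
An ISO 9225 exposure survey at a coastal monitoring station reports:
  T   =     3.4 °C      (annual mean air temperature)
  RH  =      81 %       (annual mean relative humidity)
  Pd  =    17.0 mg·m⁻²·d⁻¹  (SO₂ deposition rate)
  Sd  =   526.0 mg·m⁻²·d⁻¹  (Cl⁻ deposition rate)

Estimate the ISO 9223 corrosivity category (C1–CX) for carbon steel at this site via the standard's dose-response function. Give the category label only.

C5

carbon steel: temperature factor f = +0.150·(-6.6) = -0.9900
  Pd branch = 1.77·Pd^0.52·e^(0.02·RH+f) = 14.5 μm/a
  Cl⁻ term: 0.102·526.0^0.62·exp(0.033·81+0.04·3.4) = 82.33
  sum: 14.5 + 82.33 → r_corr = 96.83 μm/a
96.8 μm/a falls in (80, 200] for carbon steel → category C5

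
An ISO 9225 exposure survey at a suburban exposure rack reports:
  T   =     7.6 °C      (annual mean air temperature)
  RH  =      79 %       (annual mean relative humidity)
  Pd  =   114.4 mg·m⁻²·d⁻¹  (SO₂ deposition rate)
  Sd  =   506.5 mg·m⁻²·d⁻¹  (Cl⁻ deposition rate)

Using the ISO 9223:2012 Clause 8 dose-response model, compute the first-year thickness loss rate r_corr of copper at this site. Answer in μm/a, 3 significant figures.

r_corr = 2.79 μm/a

copper: temperature factor f = +0.126·(-2.4) = -0.3024
  Pd branch = 0.0053·Pd^0.26·e^(0.059·RH+f) = 1.42 μm/a
  Sd branch = 0.01025·Sd^0.27·e^(0.036·RH+0.049·T) = 1.373 μm/a
  r_corr = 1.42 + 1.373 = 2.794 μm/a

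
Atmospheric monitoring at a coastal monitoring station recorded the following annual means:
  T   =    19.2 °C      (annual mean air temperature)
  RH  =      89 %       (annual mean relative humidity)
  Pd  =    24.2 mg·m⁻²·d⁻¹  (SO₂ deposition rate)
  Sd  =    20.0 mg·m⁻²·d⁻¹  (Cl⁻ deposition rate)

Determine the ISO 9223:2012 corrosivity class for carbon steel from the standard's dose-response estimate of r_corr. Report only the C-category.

carbon steel: temperature factor f = -0.054·(9.2) = -0.4968
  Pd branch = 1.77·Pd^0.52·e^(0.02·RH+f) = 33.48 μm/a
  Sd branch = 0.102·Sd^0.62·e^(0.033·RH+0.04·T) = 26.56 μm/a
  r_corr = 33.48 + 26.56 = 60.05 μm/a
ISO 9223 Table 2 (carbon steel): 50 < 60 ≤ 80 μm/a ⇒ C4

C4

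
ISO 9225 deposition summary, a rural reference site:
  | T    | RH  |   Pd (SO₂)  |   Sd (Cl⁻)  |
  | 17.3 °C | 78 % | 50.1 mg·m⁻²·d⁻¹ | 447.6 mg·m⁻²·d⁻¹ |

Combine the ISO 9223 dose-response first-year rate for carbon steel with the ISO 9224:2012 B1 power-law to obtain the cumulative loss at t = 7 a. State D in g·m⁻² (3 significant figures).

carbon steel: f(T) = -0.054·(T−10) [T>10 °C] = -0.3942
  sulphur-dioxide contribution → 43.47 μm/a
  chloride contribution → 117.6 μm/a
  total first-year rate 161.1 μm/a
ISO 9224: D(t) = r_corr · t^b with b = 0.523 (carbon steel, B1)
  D(7) = 161.1 × 7^0.523 = 161.1 × 2.767 = 445.8 μm
  Mass loss = 445.8 μm × 7.85 g/cm³ = 3499 g·m⁻²

D(7) = 3.50e+03 g·m⁻²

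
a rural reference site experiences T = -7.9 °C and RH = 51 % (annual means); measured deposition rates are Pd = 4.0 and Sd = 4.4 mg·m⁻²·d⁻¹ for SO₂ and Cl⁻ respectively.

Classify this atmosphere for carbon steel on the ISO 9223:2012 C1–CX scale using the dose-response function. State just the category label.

carbon steel: T≤10 °C ⇒ hinge +0.150·(-7.9−10) = -2.6850
  Pd branch = 1.77·Pd^0.52·e^(0.02·RH+f) = 0.6886 μm/a
  Sd branch = 0.102·Sd^0.62·e^(0.033·RH+0.04·T) = 1.003 μm/a
  r_corr = 0.6886 + 1.003 = 1.691 μm/a
ISO 9223 Table 2 (carbon steel): 1.3 < 1.69 ≤ 25 μm/a ⇒ C2

C2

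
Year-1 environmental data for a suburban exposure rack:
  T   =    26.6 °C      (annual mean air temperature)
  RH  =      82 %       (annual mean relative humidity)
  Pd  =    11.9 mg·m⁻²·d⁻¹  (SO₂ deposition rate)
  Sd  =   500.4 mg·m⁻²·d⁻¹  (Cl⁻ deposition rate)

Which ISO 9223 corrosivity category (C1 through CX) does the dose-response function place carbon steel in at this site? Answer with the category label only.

CX

carbon steel: temperature factor f = -0.054·(16.6) = -0.8964
  Pd branch = 1.77·Pd^0.52·e^(0.02·RH+f) = 13.5 μm/a
  Cl⁻ term: 0.102·500.4^0.62·exp(0.033·82+0.04·26.6) = 208.7
  sum: 13.5 + 208.7 → r_corr = 222.2 μm/a
Category bounds: 200…700 μm/a bracket r_corr ⇒ CX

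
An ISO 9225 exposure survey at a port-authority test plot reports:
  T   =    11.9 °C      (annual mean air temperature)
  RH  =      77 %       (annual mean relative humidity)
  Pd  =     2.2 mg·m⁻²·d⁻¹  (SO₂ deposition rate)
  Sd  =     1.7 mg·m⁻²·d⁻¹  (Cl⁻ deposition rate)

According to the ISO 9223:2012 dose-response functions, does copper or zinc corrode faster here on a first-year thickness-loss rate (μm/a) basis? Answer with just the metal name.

copper

copper: T>10 °C ⇒ hinge -0.080·(11.9−10) = -0.1520
  SO₂ term: 0.0053·2.2^0.26·exp(0.059·77-0.1520) = 0.5252
  Sd branch = 0.01025·Sd^0.27·e^(0.036·RH+0.049·T) = 0.3389 μm/a
  sum: 0.5252 + 0.3389 → r_corr = 0.864 μm/a
zinc: temperature factor f = -0.071·(1.9) = -0.1349
  Pd branch = 0.0129·Pd^0.44·e^(0.046·RH+f) = 0.5507 μm/a
  Sd branch = 0.0175·Sd^0.57·e^(0.008·RH+0.085·T) = 0.1206 μm/a
  sum: 0.5507 + 0.1206 → r_corr = 0.6713 μm/a
Ordering by μm/a: copper (0.864) > zinc (0.671)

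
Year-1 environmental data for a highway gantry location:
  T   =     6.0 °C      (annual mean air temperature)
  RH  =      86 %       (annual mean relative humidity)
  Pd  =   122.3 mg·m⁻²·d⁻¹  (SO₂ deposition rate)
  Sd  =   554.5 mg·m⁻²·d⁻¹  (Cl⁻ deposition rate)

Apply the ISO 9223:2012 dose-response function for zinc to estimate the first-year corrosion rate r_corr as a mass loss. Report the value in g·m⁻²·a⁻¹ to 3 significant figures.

r_corr = 49.4 g·m⁻²·a⁻¹

zinc: temperature factor f = +0.038·(-4.0) = -0.1520
  SO₂ term: 0.0129·122.3^0.44·exp(0.046·86-0.1520) = 4.799
  Sd branch = 0.0175·Sd^0.57·e^(0.008·RH+0.085·T) = 2.125 μm/a
  r_corr = 4.799 + 2.125 = 6.924 μm/a
Convert to mass loss: 6.924 μm/a × 7.14 g/cm³ = 49.43 g·m⁻²·a⁻¹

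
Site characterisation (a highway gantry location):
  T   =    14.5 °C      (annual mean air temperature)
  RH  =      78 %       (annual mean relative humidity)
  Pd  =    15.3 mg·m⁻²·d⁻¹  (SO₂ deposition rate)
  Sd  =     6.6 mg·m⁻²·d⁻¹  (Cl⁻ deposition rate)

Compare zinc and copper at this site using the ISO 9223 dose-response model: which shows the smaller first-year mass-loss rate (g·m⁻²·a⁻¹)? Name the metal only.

zinc

zinc: f(T) = -0.071·(T−10) [T>10 °C] = -0.3195
  Pd branch = 0.0129·Pd^0.44·e^(0.046·RH+f) = 1.125 μm/a
  Sd branch = 0.0175·Sd^0.57·e^(0.008·RH+0.085·T) = 0.3284 μm/a
  r_corr = 1.125 + 0.3284 = 1.454 μm/a
  mass loss = 1.454 μm/a × 7.14 g/cm³ = 10.38 g·m⁻²·a⁻¹
copper: T>10 °C ⇒ hinge -0.080·(14.5−10) = -0.3600
  SO₂ term: 0.0053·15.3^0.26·exp(0.059·78-0.3600) = 0.7492
  Sd branch = 0.01025·Sd^0.27·e^(0.036·RH+0.049·T) = 0.5755 μm/a
  r_corr = 0.7492 + 0.5755 = 1.325 μm/a
  mass loss = 1.325 μm/a × 8.96 g/cm³ = 11.87 g·m⁻²·a⁻¹
Ordering by g·m⁻²·a⁻¹: copper (11.9) > zinc (10.4)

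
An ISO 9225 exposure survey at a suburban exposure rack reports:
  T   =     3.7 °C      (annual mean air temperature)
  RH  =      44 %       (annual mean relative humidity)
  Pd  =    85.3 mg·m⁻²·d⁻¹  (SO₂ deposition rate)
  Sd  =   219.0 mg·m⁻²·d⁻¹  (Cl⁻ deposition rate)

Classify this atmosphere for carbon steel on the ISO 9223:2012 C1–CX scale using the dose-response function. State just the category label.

carbon steel: T≤10 °C ⇒ hinge +0.150·(3.7−10) = -0.9450
  Pd branch = 1.77·Pd^0.52·e^(0.02·RH+f) = 16.74 μm/a
  Sd branch = 0.102·Sd^0.62·e^(0.033·RH+0.04·T) = 14.27 μm/a
  r_corr = 16.74 + 14.27 = 31.02 μm/a
ISO 9223 Table 2 (carbon steel): 25 < 31 ≤ 50 μm/a ⇒ C3

C3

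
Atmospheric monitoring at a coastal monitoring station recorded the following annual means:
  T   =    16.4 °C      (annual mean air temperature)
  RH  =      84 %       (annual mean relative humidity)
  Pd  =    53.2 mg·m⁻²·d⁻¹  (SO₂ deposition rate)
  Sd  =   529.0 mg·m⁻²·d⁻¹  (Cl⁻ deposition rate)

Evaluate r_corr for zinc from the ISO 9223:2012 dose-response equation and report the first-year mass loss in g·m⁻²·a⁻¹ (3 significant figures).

zinc: temperature factor f = -0.071·(6.4) = -0.4544
  SO₂ term: 0.0129·53.2^0.44·exp(0.046·84-0.4544) = 2.243
  Sd branch = 0.0175·Sd^0.57·e^(0.008·RH+0.085·T) = 4.928 μm/a
  r_corr = 2.243 + 4.928 = 7.171 μm/a
Convert to mass loss: 7.171 μm/a × 7.14 g/cm³ = 51.2 g·m⁻²·a⁻¹

r_corr = 51.2 g·m⁻²·a⁻¹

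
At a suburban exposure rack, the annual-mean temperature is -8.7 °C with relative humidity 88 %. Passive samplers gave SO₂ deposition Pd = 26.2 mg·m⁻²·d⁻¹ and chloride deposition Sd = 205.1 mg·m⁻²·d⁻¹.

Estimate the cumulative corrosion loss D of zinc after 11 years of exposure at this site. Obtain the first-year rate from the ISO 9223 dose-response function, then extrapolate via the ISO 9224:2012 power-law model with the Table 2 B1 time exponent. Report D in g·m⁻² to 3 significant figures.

zinc: T≤10 °C ⇒ hinge +0.038·(-8.7−10) = -0.7106
  SO₂ term: 0.0129·26.2^0.44·exp(0.046·88-0.7106) = 1.528
  Cl⁻ term: 0.0175·205.1^0.57·exp(0.008·88+0.085·-8.7) = 0.3511
  r_corr = 1.528 + 0.3511 = 1.879 μm/a
Power-law: D(11) = r_corr · 11^0.813
  D(11) = 1.879 × 11^0.813 = 1.879 × 7.025 = 13.2 μm
  Mass loss = 13.2 μm × 7.14 g/cm³ = 94.24 g·m⁻²

D(11) = 94.2 g·m⁻²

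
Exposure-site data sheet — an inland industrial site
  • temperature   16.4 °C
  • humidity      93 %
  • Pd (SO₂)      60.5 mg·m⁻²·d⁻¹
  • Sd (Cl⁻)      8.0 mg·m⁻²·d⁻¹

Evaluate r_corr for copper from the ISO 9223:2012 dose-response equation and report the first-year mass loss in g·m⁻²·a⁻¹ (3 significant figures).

copper: f(T) = -0.080·(T−10) [T>10 °C] = -0.5120
  Pd branch = 0.0053·Pd^0.26·e^(0.059·RH+f) = 2.229 μm/a
  Cl⁻ term: 0.01025·8.0^0.27·exp(0.036·93+0.049·16.4) = 1.142
  sum: 2.229 + 1.142 → r_corr = 3.371 μm/a
Convert to mass loss: 3.371 μm/a × 8.96 g/cm³ = 30.2 g·m⁻²·a⁻¹

r_corr = 30.2 g·m⁻²·a⁻¹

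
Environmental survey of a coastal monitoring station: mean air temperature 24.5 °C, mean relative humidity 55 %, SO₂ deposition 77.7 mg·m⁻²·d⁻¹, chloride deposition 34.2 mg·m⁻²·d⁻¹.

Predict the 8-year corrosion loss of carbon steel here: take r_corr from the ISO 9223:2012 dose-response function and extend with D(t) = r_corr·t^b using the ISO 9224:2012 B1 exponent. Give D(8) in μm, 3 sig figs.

carbon steel: f(T) = -0.054·(T−10) [T>10 °C] = -0.7830
  sulphur-dioxide contribution → 23.37 μm/a
  chloride contribution → 14.91 μm/a
  total first-year rate 38.28 μm/a
Power-law: D(8) = r_corr · 8^0.523
  D(8) = 38.28 × 8^0.523 = 38.28 × 2.967 = 113.6 μm

D(8) = 114 μm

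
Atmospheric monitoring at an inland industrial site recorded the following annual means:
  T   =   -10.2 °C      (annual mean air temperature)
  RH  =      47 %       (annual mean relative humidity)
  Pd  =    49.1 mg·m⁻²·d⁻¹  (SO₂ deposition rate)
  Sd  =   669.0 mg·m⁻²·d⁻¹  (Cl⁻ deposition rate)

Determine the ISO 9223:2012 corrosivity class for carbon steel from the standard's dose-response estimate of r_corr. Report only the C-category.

carbon steel: temperature factor f = +0.150·(-20.2) = -3.0300
  SO₂ term: 1.77·49.1^0.52·exp(0.02·47-3.0300) = 1.658
  Cl⁻ term: 0.102·669.0^0.62·exp(0.033·47+0.04·-10.2) = 18.06
  sum: 1.658 + 18.06 → r_corr = 19.72 μm/a
Category bounds: 1.3…25 μm/a bracket r_corr ⇒ C2

C2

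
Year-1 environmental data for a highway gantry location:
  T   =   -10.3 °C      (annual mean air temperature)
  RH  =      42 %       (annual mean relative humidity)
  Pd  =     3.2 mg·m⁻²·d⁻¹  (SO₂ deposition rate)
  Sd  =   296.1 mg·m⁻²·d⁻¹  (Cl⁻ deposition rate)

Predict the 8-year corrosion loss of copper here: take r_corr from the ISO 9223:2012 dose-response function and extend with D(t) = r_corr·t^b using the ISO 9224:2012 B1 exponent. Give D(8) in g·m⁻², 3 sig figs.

D(8) = 4.92 g·m⁻²

copper: f(T) = +0.126·(T−10) [T≤10 °C] = -2.5578
  SO₂ term: 0.0053·3.2^0.26·exp(0.059·42-2.5578) = 0.006622
  Sd branch = 0.01025·Sd^0.27·e^(0.036·RH+0.049·T) = 0.1305 μm/a
  sum: 0.006622 + 0.1305 → r_corr = 0.1371 μm/a
ISO 9224: D(t) = r_corr · t^b with b = 0.667 (copper, B1)
  D(8) = 0.1371 × 8^0.667 = 0.1371 × 4.003 = 0.5487 μm
  Mass loss = 0.5487 μm × 8.96 g/cm³ = 4.916 g·m⁻²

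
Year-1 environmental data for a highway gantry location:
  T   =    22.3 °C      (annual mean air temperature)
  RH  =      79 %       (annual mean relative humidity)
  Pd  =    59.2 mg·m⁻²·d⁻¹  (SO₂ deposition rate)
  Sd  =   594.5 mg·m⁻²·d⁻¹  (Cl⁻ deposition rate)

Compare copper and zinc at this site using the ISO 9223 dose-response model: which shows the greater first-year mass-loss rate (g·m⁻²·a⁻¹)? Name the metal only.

copper: temperature factor f = -0.080·(12.3) = -0.9840
  Pd branch = 0.0053·Pd^0.26·e^(0.059·RH+f) = 0.6053 μm/a
  Sd branch = 0.01025·Sd^0.27·e^(0.036·RH+0.049·T) = 2.947 μm/a
  r_corr = 0.6053 + 2.947 = 3.553 μm/a
  mass loss = 3.553 μm/a × 8.96 g/cm³ = 31.83 g·m⁻²·a⁻¹
zinc: T>10 °C ⇒ hinge -0.071·(22.3−10) = -0.8733
  Pd branch = 0.0129·Pd^0.44·e^(0.046·RH+f) = 1.228 μm/a
  Cl⁻ term: 0.0175·594.5^0.57·exp(0.008·79+0.085·22.3) = 8.356
  r_corr = 1.228 + 8.356 = 9.584 μm/a
  mass loss = 9.584 μm/a × 7.14 g/cm³ = 68.43 g·m⁻²·a⁻¹
Ordering by g·m⁻²·a⁻¹: zinc (68.4) > copper (31.8)

zinc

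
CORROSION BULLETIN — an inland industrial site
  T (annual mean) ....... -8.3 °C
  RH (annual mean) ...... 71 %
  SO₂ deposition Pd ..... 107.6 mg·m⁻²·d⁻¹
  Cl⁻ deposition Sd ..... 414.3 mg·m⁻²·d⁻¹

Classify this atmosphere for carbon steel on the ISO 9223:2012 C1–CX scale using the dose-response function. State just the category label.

C3

carbon steel: temperature factor f = +0.150·(-18.3) = -2.7450
  SO₂ term: 1.77·107.6^0.52·exp(0.02·71-2.7450) = 5.359
  Cl⁻ term: 0.102·414.3^0.62·exp(0.033·71+0.04·-8.3) = 31.97
  sum: 5.359 + 31.97 → r_corr = 37.33 μm/a
ISO 9223 Table 2 (carbon steel): 25 < 37.3 ≤ 50 μm/a ⇒ C3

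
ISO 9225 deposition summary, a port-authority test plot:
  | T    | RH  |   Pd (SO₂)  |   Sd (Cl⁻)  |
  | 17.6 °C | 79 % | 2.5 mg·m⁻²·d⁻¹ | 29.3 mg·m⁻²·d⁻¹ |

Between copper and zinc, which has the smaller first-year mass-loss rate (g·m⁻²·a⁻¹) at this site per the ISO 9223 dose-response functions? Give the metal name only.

zinc

copper: temperature factor f = -0.080·(7.6) = -0.6080
  Pd branch = 0.0053·Pd^0.26·e^(0.059·RH+f) = 0.3872 μm/a
  Sd branch = 0.01025·Sd^0.27·e^(0.036·RH+0.049·T) = 1.039 μm/a
  r_corr = 0.3872 + 1.039 = 1.426 μm/a
  mass loss = 1.426 μm/a × 8.96 g/cm³ = 12.78 g·m⁻²·a⁻¹
zinc: f(T) = -0.071·(T−10) [T>10 °C] = -0.5396
  Pd branch = 0.0129·Pd^0.44·e^(0.046·RH+f) = 0.4262 μm/a
  Cl⁻ term: 0.0175·29.3^0.57·exp(0.008·79+0.085·17.6) = 1.008
  r_corr = 0.4262 + 1.008 = 1.434 μm/a
  mass loss = 1.434 μm/a × 7.14 g/cm³ = 10.24 g·m⁻²·a⁻¹
Ordering by g·m⁻²·a⁻¹: copper (12.8) > zinc (10.2)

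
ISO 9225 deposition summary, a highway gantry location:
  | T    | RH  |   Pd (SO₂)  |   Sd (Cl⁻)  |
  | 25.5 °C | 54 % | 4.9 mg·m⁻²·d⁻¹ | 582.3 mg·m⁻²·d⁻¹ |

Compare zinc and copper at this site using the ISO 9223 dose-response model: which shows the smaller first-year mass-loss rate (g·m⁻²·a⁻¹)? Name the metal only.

zinc: temperature factor f = -0.071·(15.5) = -1.1005
  Pd branch = 0.0129·Pd^0.44·e^(0.046·RH+f) = 0.1035 μm/a
  Cl⁻ term: 0.0175·582.3^0.57·exp(0.008·54+0.085·25.5) = 8.874
  r_corr = 0.1035 + 8.874 = 8.978 μm/a
  mass loss = 8.978 μm/a × 7.14 g/cm³ = 64.1 g·m⁻²·a⁻¹
copper: f(T) = -0.080·(T−10) [T>10 °C] = -1.2400
  Pd branch = 0.0053·Pd^0.26·e^(0.059·RH+f) = 0.05609 μm/a
  Cl⁻ term: 0.01025·582.3^0.27·exp(0.036·54+0.049·25.5) = 1.394
  sum: 0.05609 + 1.394 → r_corr = 1.45 μm/a
  mass loss = 1.45 μm/a × 8.96 g/cm³ = 12.99 g·m⁻²·a⁻¹
Ordering by g·m⁻²·a⁻¹: zinc (64.1) > copper (13)

copper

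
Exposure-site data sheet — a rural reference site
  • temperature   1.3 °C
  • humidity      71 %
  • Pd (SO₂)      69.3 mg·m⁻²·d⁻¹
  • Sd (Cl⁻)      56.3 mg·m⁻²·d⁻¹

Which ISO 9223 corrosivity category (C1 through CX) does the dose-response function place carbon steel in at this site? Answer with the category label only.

C3

carbon steel: T≤10 °C ⇒ hinge +0.150·(1.3−10) = -1.3050
  Pd branch = 1.77·Pd^0.52·e^(0.02·RH+f) = 17.99 μm/a
  Sd branch = 0.102·Sd^0.62·e^(0.033·RH+0.04·T) = 13.62 μm/a
  r_corr = 17.99 + 13.62 = 31.61 μm/a
ISO 9223 Table 2 (carbon steel): 25 < 31.6 ≤ 50 μm/a ⇒ C3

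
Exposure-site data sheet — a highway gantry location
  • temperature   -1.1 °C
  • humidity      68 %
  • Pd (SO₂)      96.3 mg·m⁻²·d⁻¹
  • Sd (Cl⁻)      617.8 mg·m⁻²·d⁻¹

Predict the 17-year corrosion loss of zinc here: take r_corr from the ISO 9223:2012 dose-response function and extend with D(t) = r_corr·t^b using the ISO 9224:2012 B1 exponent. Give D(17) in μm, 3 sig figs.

zinc: f(T) = +0.038·(T−10) [T≤10 °C] = -0.4218
  Pd branch = 0.0129·Pd^0.44·e^(0.046·RH+f) = 1.441 μm/a
  Cl⁻ term: 0.0175·617.8^0.57·exp(0.008·68+0.085·-1.1) = 1.07
  r_corr = 1.441 + 1.07 = 2.511 μm/a
Long-term exponent b (ISO 9224 Table 2, B1) = 0.813
  D(17) = 2.511 × 17^0.813 = 2.511 × 10.01 = 25.13 μm

D(17) = 25.1 μm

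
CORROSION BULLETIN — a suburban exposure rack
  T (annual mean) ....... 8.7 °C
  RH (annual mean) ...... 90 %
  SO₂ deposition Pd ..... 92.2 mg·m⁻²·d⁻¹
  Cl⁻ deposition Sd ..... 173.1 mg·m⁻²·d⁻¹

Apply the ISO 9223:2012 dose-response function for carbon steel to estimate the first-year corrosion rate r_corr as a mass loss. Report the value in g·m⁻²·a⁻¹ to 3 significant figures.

carbon steel: T≤10 °C ⇒ hinge +0.150·(8.7−10) = -0.1950
  SO₂ term: 1.77·92.2^0.52·exp(0.02·90-0.1950) = 92.61
  Sd branch = 0.102·Sd^0.62·e^(0.033·RH+0.04·T) = 68.76 μm/a
  sum: 92.61 + 68.76 → r_corr = 161.4 μm/a
Convert to mass loss: 161.4 μm/a × 7.85 g/cm³ = 1267 g·m⁻²·a⁻¹

r_corr = 1.27e+03 g·m⁻²·a⁻¹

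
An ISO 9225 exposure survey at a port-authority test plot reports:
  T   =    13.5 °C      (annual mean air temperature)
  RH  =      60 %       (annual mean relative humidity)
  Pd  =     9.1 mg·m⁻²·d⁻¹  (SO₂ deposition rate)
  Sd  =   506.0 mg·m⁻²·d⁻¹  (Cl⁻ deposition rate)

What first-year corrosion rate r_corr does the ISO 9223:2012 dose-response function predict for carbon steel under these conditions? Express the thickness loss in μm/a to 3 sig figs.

carbon steel: temperature factor f = -0.054·(3.5) = -0.1890
  SO₂ term: 1.77·9.1^0.52·exp(0.02·60-0.1890) = 15.34
  Sd branch = 0.102·Sd^0.62·e^(0.033·RH+0.04·T) = 60.2 μm/a
  sum: 15.34 + 60.2 → r_corr = 75.54 μm/a

r_corr = 75.5 μm/a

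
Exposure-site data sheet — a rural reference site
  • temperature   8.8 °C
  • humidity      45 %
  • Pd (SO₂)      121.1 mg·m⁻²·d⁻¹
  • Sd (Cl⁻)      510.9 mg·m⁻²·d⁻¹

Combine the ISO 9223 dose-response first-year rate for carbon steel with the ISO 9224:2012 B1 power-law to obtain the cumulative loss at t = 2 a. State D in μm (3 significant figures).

D(2) = 107 μm

carbon steel: temperature factor f = +0.150·(-1.2) = -0.1800
  Pd branch = 1.77·Pd^0.52·e^(0.02·RH+f) = 44.05 μm/a
  Sd branch = 0.102·Sd^0.62·e^(0.033·RH+0.04·T) = 30.59 μm/a
  sum: 44.05 + 30.59 → r_corr = 74.63 μm/a
Long-term exponent b (ISO 9224 Table 2, B1) = 0.523
  D(2) = 74.63 × 2^0.523 = 74.63 × 1.437 = 107.2 μm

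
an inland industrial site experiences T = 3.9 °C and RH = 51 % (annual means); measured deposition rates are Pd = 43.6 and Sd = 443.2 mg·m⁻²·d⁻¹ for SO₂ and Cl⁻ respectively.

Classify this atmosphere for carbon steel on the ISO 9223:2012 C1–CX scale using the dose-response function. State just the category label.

C3

carbon steel: T≤10 °C ⇒ hinge +0.150·(3.9−10) = -0.9150
  SO₂ term: 1.77·43.6^0.52·exp(0.02·51-0.9150) = 14
  Sd branch = 0.102·Sd^0.62·e^(0.033·RH+0.04·T) = 28.06 μm/a
  sum: 14 + 28.06 → r_corr = 42.06 μm/a
Category bounds: 25…50 μm/a bracket r_corr ⇒ C3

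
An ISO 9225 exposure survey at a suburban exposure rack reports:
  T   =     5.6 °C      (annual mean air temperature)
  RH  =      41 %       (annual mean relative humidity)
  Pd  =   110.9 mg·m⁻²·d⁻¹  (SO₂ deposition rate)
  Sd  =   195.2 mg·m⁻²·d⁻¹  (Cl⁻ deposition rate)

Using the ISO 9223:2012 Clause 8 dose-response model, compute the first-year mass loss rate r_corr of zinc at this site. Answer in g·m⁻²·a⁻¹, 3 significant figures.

r_corr = 9.72 g·m⁻²·a⁻¹

zinc: T≤10 °C ⇒ hinge +0.038·(5.6−10) = -0.1672
  sulphur-dioxide contribution → 0.5712 μm/a
  chloride contribution → 0.7903 μm/a
  ⇒ r_corr(zinc) = 1.362 μm/a
Convert to mass loss: 1.362 μm/a × 7.14 g/cm³ = 9.721 g·m⁻²·a⁻¹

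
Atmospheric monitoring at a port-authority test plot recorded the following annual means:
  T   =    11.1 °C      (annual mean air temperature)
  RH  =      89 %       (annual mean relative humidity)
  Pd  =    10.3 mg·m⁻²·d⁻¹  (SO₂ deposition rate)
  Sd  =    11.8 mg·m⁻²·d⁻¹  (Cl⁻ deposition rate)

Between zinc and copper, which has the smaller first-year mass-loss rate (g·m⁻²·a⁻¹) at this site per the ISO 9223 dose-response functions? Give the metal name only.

zinc

zinc: temperature factor f = -0.071·(1.1) = -0.0781
  Pd branch = 0.0129·Pd^0.44·e^(0.046·RH+f) = 1.997 μm/a
  Cl⁻ term: 0.0175·11.8^0.57·exp(0.008·89+0.085·11.1) = 0.3741
  sum: 1.997 + 0.3741 → r_corr = 2.371 μm/a
  mass loss = 2.371 μm/a × 7.14 g/cm³ = 16.93 g·m⁻²·a⁻¹
copper: temperature factor f = -0.080·(1.1) = -0.0880
  Pd branch = 0.0053·Pd^0.26·e^(0.059·RH+f) = 1.698 μm/a
  Sd branch = 0.01025·Sd^0.27·e^(0.036·RH+0.049·T) = 0.8469 μm/a
  sum: 1.698 + 0.8469 → r_corr = 2.545 μm/a
  mass loss = 2.545 μm/a × 8.96 g/cm³ = 22.8 g·m⁻²·a⁻¹
Ordering by g·m⁻²·a⁻¹: copper (22.8) > zinc (16.9)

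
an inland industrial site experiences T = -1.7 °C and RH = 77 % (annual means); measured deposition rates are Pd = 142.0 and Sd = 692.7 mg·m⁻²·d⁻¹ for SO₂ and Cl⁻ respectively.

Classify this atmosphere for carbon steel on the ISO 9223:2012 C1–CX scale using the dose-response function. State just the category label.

C5

carbon steel: T≤10 °C ⇒ hinge +0.150·(-1.7−10) = -1.7550
  Pd branch = 1.77·Pd^0.52·e^(0.02·RH+f) = 18.78 μm/a
  Cl⁻ term: 0.102·692.7^0.62·exp(0.033·77+0.04·-1.7) = 69.78
  sum: 18.78 + 69.78 → r_corr = 88.57 μm/a
Category bounds: 80…200 μm/a bracket r_corr ⇒ C5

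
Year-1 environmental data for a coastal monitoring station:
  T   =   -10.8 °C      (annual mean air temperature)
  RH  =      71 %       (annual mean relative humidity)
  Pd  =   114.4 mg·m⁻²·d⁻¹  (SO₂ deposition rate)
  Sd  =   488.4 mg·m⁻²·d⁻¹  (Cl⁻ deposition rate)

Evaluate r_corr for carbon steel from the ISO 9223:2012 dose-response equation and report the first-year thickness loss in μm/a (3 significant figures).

carbon steel: f(T) = +0.150·(T−10) [T≤10 °C] = -3.1200
  sulphur-dioxide contribution → 3.802 μm/a
  chloride contribution → 32.03 μm/a
  total first-year rate 35.83 μm/a

r_corr = 35.8 μm/a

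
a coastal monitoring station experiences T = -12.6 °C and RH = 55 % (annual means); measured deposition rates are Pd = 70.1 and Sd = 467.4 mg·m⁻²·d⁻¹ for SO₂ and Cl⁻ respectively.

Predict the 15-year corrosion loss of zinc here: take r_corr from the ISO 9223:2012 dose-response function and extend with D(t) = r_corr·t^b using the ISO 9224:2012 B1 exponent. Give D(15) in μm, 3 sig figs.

zinc: temperature factor f = +0.038·(-22.6) = -0.8588
  Pd branch = 0.0129·Pd^0.44·e^(0.046·RH+f) = 0.4451 μm/a
  Cl⁻ term: 0.0175·467.4^0.57·exp(0.008·55+0.085·-12.6) = 0.3095
  sum: 0.4451 + 0.3095 → r_corr = 0.7547 μm/a
ISO 9224: D(t) = r_corr · t^b with b = 0.813 (zinc, B1)
  D(15) = 0.7547 × 15^0.813 = 0.7547 × 9.04 = 6.822 μm

D(15) = 6.82 μm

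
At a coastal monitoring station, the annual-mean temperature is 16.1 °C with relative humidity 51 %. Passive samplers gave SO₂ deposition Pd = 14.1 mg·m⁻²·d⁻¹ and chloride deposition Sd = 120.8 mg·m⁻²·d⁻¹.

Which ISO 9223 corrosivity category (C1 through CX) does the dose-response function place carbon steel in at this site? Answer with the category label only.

C3

carbon steel: f(T) = -0.054·(T−10) [T>10 °C] = -0.3294
  SO₂ term: 1.77·14.1^0.52·exp(0.02·51-0.3294) = 13.98
  Sd branch = 0.102·Sd^0.62·e^(0.033·RH+0.04·T) = 20.42 μm/a
  r_corr = 13.98 + 20.42 = 34.4 μm/a
ISO 9223 Table 2 (carbon steel): 25 < 34.4 ≤ 50 μm/a ⇒ C3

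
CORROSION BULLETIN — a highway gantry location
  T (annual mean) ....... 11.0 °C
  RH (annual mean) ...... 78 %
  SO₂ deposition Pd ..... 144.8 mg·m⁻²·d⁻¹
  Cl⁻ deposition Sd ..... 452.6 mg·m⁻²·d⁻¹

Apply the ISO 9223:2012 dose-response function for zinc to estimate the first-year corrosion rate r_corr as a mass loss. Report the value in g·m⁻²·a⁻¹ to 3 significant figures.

r_corr = 47.1 g·m⁻²·a⁻¹

zinc: f(T) = -0.071·(T−10) [T>10 °C] = -0.0710
  SO₂ term: 0.0129·144.8^0.44·exp(0.046·78-0.0710) = 3.879
  Sd branch = 0.0175·Sd^0.57·e^(0.008·RH+0.085·T) = 2.716 μm/a
  r_corr = 3.879 + 2.716 = 6.595 μm/a
Convert to mass loss: 6.595 μm/a × 7.14 g/cm³ = 47.09 g·m⁻²·a⁻¹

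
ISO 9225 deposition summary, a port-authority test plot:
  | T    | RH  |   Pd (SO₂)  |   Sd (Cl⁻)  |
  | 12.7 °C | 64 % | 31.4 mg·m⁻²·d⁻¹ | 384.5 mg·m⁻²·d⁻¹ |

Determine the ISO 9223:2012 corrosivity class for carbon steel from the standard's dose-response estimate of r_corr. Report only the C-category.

C5

carbon steel: temperature factor f = -0.054·(2.7) = -0.1458
  sulphur-dioxide contribution → 33.03 μm/a
  chloride contribution → 56.12 μm/a
  total first-year rate 89.15 μm/a
ISO 9223 Table 2 (carbon steel): 80 < 89.1 ≤ 200 μm/a ⇒ C5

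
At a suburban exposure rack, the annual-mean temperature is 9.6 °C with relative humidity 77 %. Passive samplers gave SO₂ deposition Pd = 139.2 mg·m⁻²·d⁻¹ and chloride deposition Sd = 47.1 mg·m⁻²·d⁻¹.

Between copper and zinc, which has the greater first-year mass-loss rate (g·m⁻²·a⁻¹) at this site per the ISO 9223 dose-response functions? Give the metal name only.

zinc

copper: f(T) = +0.126·(T−10) [T≤10 °C] = -0.0504
  SO₂ term: 0.0053·139.2^0.26·exp(0.059·77-0.0504) = 1.709
  Sd branch = 0.01025·Sd^0.27·e^(0.036·RH+0.049·T) = 0.7423 μm/a
  r_corr = 1.709 + 0.7423 = 2.451 μm/a
  mass loss = 2.451 μm/a × 8.96 g/cm³ = 21.96 g·m⁻²·a⁻¹
zinc: temperature factor f = +0.038·(-0.4) = -0.0152
  SO₂ term: 0.0129·139.2^0.44·exp(0.046·77-0.0152) = 3.85
  Sd branch = 0.0175·Sd^0.57·e^(0.008·RH+0.085·T) = 0.6585 μm/a
  r_corr = 3.85 + 0.6585 = 4.509 μm/a
  mass loss = 4.509 μm/a × 7.14 g/cm³ = 32.19 g·m⁻²·a⁻¹
Ordering by g·m⁻²·a⁻¹: zinc (32.2) > copper (22)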